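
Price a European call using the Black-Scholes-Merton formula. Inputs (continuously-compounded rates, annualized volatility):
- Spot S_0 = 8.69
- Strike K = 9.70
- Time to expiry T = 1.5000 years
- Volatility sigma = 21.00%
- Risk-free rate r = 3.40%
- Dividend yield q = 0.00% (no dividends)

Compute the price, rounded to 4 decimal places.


Answer: Price = 0.6762

Derivation:
d1 = (ln(S/K) + (r - q + 0.5*sigma^2) * T) / (sigma * sqrt(T)) = -0.10061550
d2 = d1 - sigma * sqrt(T) = -0.35781192
exp(-rT) = 0.95027867; exp(-qT) = 1.00000000
C = S_0 * exp(-qT) * N(d1) - K * exp(-rT) * N(d2)
N(d1) = 0.45992785; N(d2) = 0.36024203
C = 8.6900 * 1.00000000 * 0.45992785 - 9.7000 * 0.95027867 * 0.36024203 = 0.6762


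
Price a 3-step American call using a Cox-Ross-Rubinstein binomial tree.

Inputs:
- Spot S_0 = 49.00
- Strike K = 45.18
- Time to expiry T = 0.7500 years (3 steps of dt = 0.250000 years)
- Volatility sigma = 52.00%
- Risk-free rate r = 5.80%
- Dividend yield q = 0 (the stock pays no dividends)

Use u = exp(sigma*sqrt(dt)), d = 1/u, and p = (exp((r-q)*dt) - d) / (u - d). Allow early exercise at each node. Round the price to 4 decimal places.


Answer: Price = V(0,0) = 11.9455

Derivation:
dt = T/N = 0.250000
u = exp(sigma*sqrt(dt)) = 1.296930; d = 1/u = 0.771052
p = (exp((r-q)*dt) - d) / (u - d) = 0.463137
Discount per step: exp(-r*dt) = 0.985605
Stock lattice S(k, i) with i counting down-moves:
  k=0: S(0,0) = 49.0000
  k=1: S(1,0) = 63.5496; S(1,1) = 37.7815
  k=2: S(2,0) = 82.4194; S(2,1) = 49.0000; S(2,2) = 29.1315
  k=3: S(3,0) = 106.8921; S(3,1) = 63.5496; S(3,2) = 37.7815; S(3,3) = 22.4619
Terminal payoffs V(N, i) = max(S_T - K, 0):
  V(3,0) = 61.712141; V(3,1) = 18.369574; V(3,2) = 0.000000; V(3,3) = 0.000000
Backward induction: V(k, i) = exp(-r*dt) * [p * V(k+1, i) + (1-p) * V(k+1, i+1)]; then take max(V_cont, immediate exercise) for American.
  V(2,0) = exp(-r*dt) * [p*61.712141 + (1-p)*18.369574] = 37.889738; exercise = 37.239355; V(2,0) = max -> 37.889738
  V(2,1) = exp(-r*dt) * [p*18.369574 + (1-p)*0.000000] = 8.385168; exercise = 3.820000; V(2,1) = max -> 8.385168
  V(2,2) = exp(-r*dt) * [p*0.000000 + (1-p)*0.000000] = 0.000000; exercise = 0.000000; V(2,2) = max -> 0.000000
  V(1,0) = exp(-r*dt) * [p*37.889738 + (1-p)*8.385168] = 21.732425; exercise = 18.369574; V(1,0) = max -> 21.732425
  V(1,1) = exp(-r*dt) * [p*8.385168 + (1-p)*0.000000] = 3.827581; exercise = 0.000000; V(1,1) = max -> 3.827581
  V(0,0) = exp(-r*dt) * [p*21.732425 + (1-p)*3.827581] = 11.945514; exercise = 3.820000; V(0,0) = max -> 11.945514


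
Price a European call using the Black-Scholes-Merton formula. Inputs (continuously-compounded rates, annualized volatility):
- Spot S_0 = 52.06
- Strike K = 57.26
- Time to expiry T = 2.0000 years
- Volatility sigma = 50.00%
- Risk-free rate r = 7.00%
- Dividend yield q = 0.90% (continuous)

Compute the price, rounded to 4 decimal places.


d1 = (ln(S/K) + (r - q + 0.5*sigma^2) * T) / (sigma * sqrt(T)) = 0.39144668
d2 = d1 - sigma * sqrt(T) = -0.31566010
exp(-rT) = 0.86935824; exp(-qT) = 0.98216103
C = S_0 * exp(-qT) * N(d1) - K * exp(-rT) * N(d2)
N(d1) = 0.65226645; N(d2) = 0.37613026
C = 52.0600 * 0.98216103 * 0.65226645 - 57.2600 * 0.86935824 * 0.37613026 = 14.6277

Answer: Price = 14.6277


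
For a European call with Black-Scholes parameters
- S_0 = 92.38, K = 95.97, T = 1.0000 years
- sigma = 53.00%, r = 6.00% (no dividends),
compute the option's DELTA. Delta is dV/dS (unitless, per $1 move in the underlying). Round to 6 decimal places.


d1 = 0.3062733252; d2 = -0.2237266748
phi(d1) = 0.3806632290; exp(-qT) = 1.0000000000; exp(-rT) = 0.9417645336
N(d1) = 0.6203017263
Delta = exp(-qT) * N(d1) = 1.0000000000 * 0.6203017263 = 0.620302

Answer: Delta = 0.620302


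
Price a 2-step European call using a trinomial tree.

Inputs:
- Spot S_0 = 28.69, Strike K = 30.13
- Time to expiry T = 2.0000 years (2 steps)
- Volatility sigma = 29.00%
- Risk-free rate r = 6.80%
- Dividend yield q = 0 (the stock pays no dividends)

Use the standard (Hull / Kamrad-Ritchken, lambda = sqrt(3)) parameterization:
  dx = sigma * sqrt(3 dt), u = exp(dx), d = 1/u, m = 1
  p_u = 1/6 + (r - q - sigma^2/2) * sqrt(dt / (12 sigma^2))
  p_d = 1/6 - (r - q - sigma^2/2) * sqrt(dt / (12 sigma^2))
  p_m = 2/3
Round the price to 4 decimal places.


dt = T/N = 1.000000; dx = sigma*sqrt(3*dt) = 0.502295
u = exp(dx) = 1.652509; d = 1/u = 0.605140
p_u = 0.192498, p_m = 0.666667, p_d = 0.140835
Discount per step: exp(-r*dt) = 0.934260
Stock lattice S(k, j) with j the centered position index:
  k=0: S(0,+0) = 28.6900
  k=1: S(1,-1) = 17.3615; S(1,+0) = 28.6900; S(1,+1) = 47.4105
  k=2: S(2,-2) = 10.5061; S(2,-1) = 17.3615; S(2,+0) = 28.6900; S(2,+1) = 47.4105; S(2,+2) = 78.3462
Terminal payoffs V(N, j) = max(S_T - K, 0):
  V(2,-2) = 0.000000; V(2,-1) = 0.000000; V(2,+0) = 0.000000; V(2,+1) = 17.280483; V(2,+2) = 48.216249
Backward induction: V(k, j) = exp(-r*dt) * [p_u * V(k+1, j+1) + p_m * V(k+1, j) + p_d * V(k+1, j-1)]
  V(1,-1) = exp(-r*dt) * [p_u*0.000000 + p_m*0.000000 + p_d*0.000000] = 0.000000
  V(1,+0) = exp(-r*dt) * [p_u*17.280483 + p_m*0.000000 + p_d*0.000000] = 3.107780
  V(1,+1) = exp(-r*dt) * [p_u*48.216249 + p_m*17.280483 + p_d*0.000000] = 19.434355
  V(0,+0) = exp(-r*dt) * [p_u*19.434355 + p_m*3.107780 + p_d*0.000000] = 5.430791

Answer: Price = V(0,0) = 5.4308


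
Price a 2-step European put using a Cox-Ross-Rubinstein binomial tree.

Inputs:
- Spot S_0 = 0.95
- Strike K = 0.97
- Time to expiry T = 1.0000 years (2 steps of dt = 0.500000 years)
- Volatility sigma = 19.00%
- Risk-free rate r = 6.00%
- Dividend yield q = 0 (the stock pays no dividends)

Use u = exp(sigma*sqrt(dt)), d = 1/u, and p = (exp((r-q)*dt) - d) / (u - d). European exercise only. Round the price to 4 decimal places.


Answer: Price = V(0,0) = 0.0498

Derivation:
dt = T/N = 0.500000
u = exp(sigma*sqrt(dt)) = 1.143793; d = 1/u = 0.874284
p = (exp((r-q)*dt) - d) / (u - d) = 0.579463
Discount per step: exp(-r*dt) = 0.970446
Stock lattice S(k, i) with i counting down-moves:
  k=0: S(0,0) = 0.9500
  k=1: S(1,0) = 1.0866; S(1,1) = 0.8306
  k=2: S(2,0) = 1.2429; S(2,1) = 0.9500; S(2,2) = 0.7262
Terminal payoffs V(N, i) = max(K - S_T, 0):
  V(2,0) = 0.000000; V(2,1) = 0.020000; V(2,2) = 0.243847
Backward induction: V(k, i) = exp(-r*dt) * [p * V(k+1, i) + (1-p) * V(k+1, i+1)].
  V(1,0) = exp(-r*dt) * [p*0.000000 + (1-p)*0.020000] = 0.008162
  V(1,1) = exp(-r*dt) * [p*0.020000 + (1-p)*0.243847] = 0.110763
  V(0,0) = exp(-r*dt) * [p*0.008162 + (1-p)*0.110763] = 0.049793


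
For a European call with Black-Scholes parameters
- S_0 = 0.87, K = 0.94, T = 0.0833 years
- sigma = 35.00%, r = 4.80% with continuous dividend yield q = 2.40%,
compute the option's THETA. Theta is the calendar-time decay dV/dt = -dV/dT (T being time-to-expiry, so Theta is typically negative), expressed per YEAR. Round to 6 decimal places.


Answer: Theta = -0.169367

Derivation:
d1 = -0.6957836136; d2 = -0.7967997014
phi(d1) = 0.3131741192; exp(-qT) = 0.9980027971; exp(-rT) = 0.9960095830
Theta = -S*exp(-qT)*phi(d1)*sigma/(2*sqrt(T)) - r*K*exp(-rT)*N(d2) + q*S*exp(-qT)*N(d1)
N(d1) = 0.2432821764; N(d2) = 0.2127836843; sqrt(T) = 0.2886173938
Term 1 = -0.8700 * 0.9980027971 * 0.3131741192 * 0.3500 / (2 * 0.2886173938) = -0.1648740946
Term 2 = -0.0480 * 0.9400 * 0.9960095830 * 0.2127836843 = -0.0095624886
Term 3 = 0.0240 * 0.8700 * 0.9980027971 * 0.2432821764 = 0.0050695866
Theta = -0.1648740946 + (-0.0095624886) + (0.0050695866) = -0.169367


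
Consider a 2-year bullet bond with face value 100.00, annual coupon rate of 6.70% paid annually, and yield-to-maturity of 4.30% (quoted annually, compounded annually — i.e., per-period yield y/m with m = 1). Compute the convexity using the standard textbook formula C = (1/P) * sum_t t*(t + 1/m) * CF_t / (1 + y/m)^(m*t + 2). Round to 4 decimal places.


Answer: Convexity = 5.2895

Derivation:
Coupon per period c = face * coupon_rate / m = 6.700000
Periods per year m = 1; per-period yield y/m = 0.043000
Number of cashflows N = 2
Cashflows (t years, CF_t, discount factor 1/(1+y/m)^(m*t), PV):
  t = 1.0000: CF_t = 6.700000, DF = 0.958773, PV = 6.423778
  t = 2.0000: CF_t = 106.700000, DF = 0.919245, PV = 98.083466
Price P = sum_t PV_t = 104.507243
Convexity numerator sum_t t*(t + 1/m) * CF_t / (1+y/m)^(m*t + 2):
  t = 1.0000: term = 11.810054
  t = 2.0000: term = 540.976545
Convexity = (1/P) * sum = 552.786599 / 104.507243 = 5.289457


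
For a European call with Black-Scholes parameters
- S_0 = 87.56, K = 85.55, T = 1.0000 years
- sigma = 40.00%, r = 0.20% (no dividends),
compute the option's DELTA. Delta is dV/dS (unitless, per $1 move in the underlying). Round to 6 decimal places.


Answer: Delta = 0.603747

Derivation:
d1 = 0.2630581808; d2 = -0.1369418192
phi(d1) = 0.3853750217; exp(-qT) = 1.0000000000; exp(-rT) = 0.9980019987
N(d1) = 0.6037471320
Delta = exp(-qT) * N(d1) = 1.0000000000 * 0.6037471320 = 0.603747


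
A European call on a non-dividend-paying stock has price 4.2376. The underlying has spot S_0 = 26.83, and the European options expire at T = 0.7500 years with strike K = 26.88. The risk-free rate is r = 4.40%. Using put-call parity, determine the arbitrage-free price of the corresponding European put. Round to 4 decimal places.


Answer: Put price = 3.4150

Derivation:
Put-call parity: C - P = S_0 * exp(-qT) - K * exp(-rT).
S_0 * exp(-qT) = 26.8300 * 1.00000000 = 26.83000000
K * exp(-rT) = 26.8800 * 0.96753856 = 26.00743648
P = C - S*exp(-qT) + K*exp(-rT)
P = 4.2376 - 26.83000000 + 26.00743648 = 3.4150


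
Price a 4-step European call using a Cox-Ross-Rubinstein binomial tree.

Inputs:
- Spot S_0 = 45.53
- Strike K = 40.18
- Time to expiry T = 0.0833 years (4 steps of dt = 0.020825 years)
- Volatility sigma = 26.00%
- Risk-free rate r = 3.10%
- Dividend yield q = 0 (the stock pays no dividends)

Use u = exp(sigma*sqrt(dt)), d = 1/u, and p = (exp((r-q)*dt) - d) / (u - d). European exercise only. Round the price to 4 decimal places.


Answer: Price = V(0,0) = 5.5160

Derivation:
dt = T/N = 0.020825
u = exp(sigma*sqrt(dt)) = 1.038233; d = 1/u = 0.963175
p = (exp((r-q)*dt) - d) / (u - d) = 0.499225
Discount per step: exp(-r*dt) = 0.999355
Stock lattice S(k, i) with i counting down-moves:
  k=0: S(0,0) = 45.5300
  k=1: S(1,0) = 47.2707; S(1,1) = 43.8534
  k=2: S(2,0) = 49.0781; S(2,1) = 45.5300; S(2,2) = 42.2384
  k=3: S(3,0) = 50.9545; S(3,1) = 47.2707; S(3,2) = 43.8534; S(3,3) = 40.6830
  k=4: S(4,0) = 52.9026; S(4,1) = 49.0781; S(4,2) = 45.5300; S(4,3) = 42.2384; S(4,4) = 39.1849
Terminal payoffs V(N, i) = max(S_T - K, 0):
  V(4,0) = 12.722600; V(4,1) = 8.898054; V(4,2) = 5.350000; V(4,3) = 2.058449; V(4,4) = 0.000000
Backward induction: V(k, i) = exp(-r*dt) * [p * V(k+1, i) + (1-p) * V(k+1, i+1)].
  V(3,0) = exp(-r*dt) * [p*12.722600 + (1-p)*8.898054] = 10.800388
  V(3,1) = exp(-r*dt) * [p*8.898054 + (1-p)*5.350000] = 7.116681
  V(3,2) = exp(-r*dt) * [p*5.350000 + (1-p)*2.058449] = 3.699284
  V(3,3) = exp(-r*dt) * [p*2.058449 + (1-p)*0.000000] = 1.026966
  V(2,0) = exp(-r*dt) * [p*10.800388 + (1-p)*7.116681] = 8.949899
  V(2,1) = exp(-r*dt) * [p*7.116681 + (1-p)*3.699284] = 5.401845
  V(2,2) = exp(-r*dt) * [p*3.699284 + (1-p)*1.026966] = 2.359530
  V(1,0) = exp(-r*dt) * [p*8.949899 + (1-p)*5.401845] = 7.168492
  V(1,1) = exp(-r*dt) * [p*5.401845 + (1-p)*2.359530] = 3.875826
  V(0,0) = exp(-r*dt) * [p*7.168492 + (1-p)*3.875826] = 5.516045


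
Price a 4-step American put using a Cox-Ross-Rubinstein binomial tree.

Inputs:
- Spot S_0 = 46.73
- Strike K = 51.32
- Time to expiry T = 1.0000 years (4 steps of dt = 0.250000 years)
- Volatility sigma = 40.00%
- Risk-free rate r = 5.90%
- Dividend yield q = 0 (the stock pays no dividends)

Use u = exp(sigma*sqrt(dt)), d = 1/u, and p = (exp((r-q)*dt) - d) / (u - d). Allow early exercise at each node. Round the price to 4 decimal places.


Answer: Price = V(0,0) = 9.1207

Derivation:
dt = T/N = 0.250000
u = exp(sigma*sqrt(dt)) = 1.221403; d = 1/u = 0.818731
p = (exp((r-q)*dt) - d) / (u - d) = 0.487068
Discount per step: exp(-r*dt) = 0.985358
Stock lattice S(k, i) with i counting down-moves:
  k=0: S(0,0) = 46.7300
  k=1: S(1,0) = 57.0762; S(1,1) = 38.2593
  k=2: S(2,0) = 69.7130; S(2,1) = 46.7300; S(2,2) = 31.3241
  k=3: S(3,0) = 85.1476; S(3,1) = 57.0762; S(3,2) = 38.2593; S(3,3) = 25.6460
  k=4: S(4,0) = 103.9995; S(4,1) = 69.7130; S(4,2) = 46.7300; S(4,3) = 31.3241; S(4,4) = 20.9971
Terminal payoffs V(N, i) = max(K - S_T, 0):
  V(4,0) = 0.000000; V(4,1) = 0.000000; V(4,2) = 4.590000; V(4,3) = 19.995944; V(4,4) = 30.322858
Backward induction: V(k, i) = exp(-r*dt) * [p * V(k+1, i) + (1-p) * V(k+1, i+1)]; then take max(V_cont, immediate exercise) for American.
  V(3,0) = exp(-r*dt) * [p*0.000000 + (1-p)*0.000000] = 0.000000; exercise = 0.000000; V(3,0) = max -> 0.000000
  V(3,1) = exp(-r*dt) * [p*0.000000 + (1-p)*4.590000] = 2.319887; exercise = 0.000000; V(3,1) = max -> 2.319887
  V(3,2) = exp(-r*dt) * [p*4.590000 + (1-p)*19.995944] = 12.309297; exercise = 13.060712; V(3,2) = max -> 13.060712
  V(3,3) = exp(-r*dt) * [p*19.995944 + (1-p)*30.322858] = 24.922618; exercise = 25.674032; V(3,3) = max -> 25.674032
  V(2,0) = exp(-r*dt) * [p*0.000000 + (1-p)*2.319887] = 1.172522; exercise = 0.000000; V(2,0) = max -> 1.172522
  V(2,1) = exp(-r*dt) * [p*2.319887 + (1-p)*13.060712] = 7.714569; exercise = 4.590000; V(2,1) = max -> 7.714569
  V(2,2) = exp(-r*dt) * [p*13.060712 + (1-p)*25.674032] = 19.244530; exercise = 19.995944; V(2,2) = max -> 19.995944
  V(1,0) = exp(-r*dt) * [p*1.172522 + (1-p)*7.714569] = 4.461848; exercise = 0.000000; V(1,0) = max -> 4.461848
  V(1,1) = exp(-r*dt) * [p*7.714569 + (1-p)*19.995944] = 13.808891; exercise = 13.060712; V(1,1) = max -> 13.808891
  V(0,0) = exp(-r*dt) * [p*4.461848 + (1-p)*13.808891] = 9.120720; exercise = 4.590000; V(0,0) = max -> 9.120720


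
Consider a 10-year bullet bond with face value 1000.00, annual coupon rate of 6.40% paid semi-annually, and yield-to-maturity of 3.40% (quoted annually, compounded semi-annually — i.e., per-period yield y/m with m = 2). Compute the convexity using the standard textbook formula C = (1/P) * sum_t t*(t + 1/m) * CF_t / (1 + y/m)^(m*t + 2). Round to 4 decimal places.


Coupon per period c = face * coupon_rate / m = 32.000000
Periods per year m = 2; per-period yield y/m = 0.017000
Number of cashflows N = 20
Cashflows (t years, CF_t, discount factor 1/(1+y/m)^(m*t), PV):
  t = 0.5000: CF_t = 32.000000, DF = 0.983284, PV = 31.465093
  t = 1.0000: CF_t = 32.000000, DF = 0.966848, PV = 30.939128
  t = 1.5000: CF_t = 32.000000, DF = 0.950686, PV = 30.421955
  t = 2.0000: CF_t = 32.000000, DF = 0.934795, PV = 29.913427
  t = 2.5000: CF_t = 32.000000, DF = 0.919169, PV = 29.413399
  t = 3.0000: CF_t = 32.000000, DF = 0.903804, PV = 28.921730
  t = 3.5000: CF_t = 32.000000, DF = 0.888696, PV = 28.438279
  t = 4.0000: CF_t = 32.000000, DF = 0.873841, PV = 27.962909
  t = 4.5000: CF_t = 32.000000, DF = 0.859234, PV = 27.495486
  t = 5.0000: CF_t = 32.000000, DF = 0.844871, PV = 27.035876
  t = 5.5000: CF_t = 32.000000, DF = 0.830748, PV = 26.583949
  t = 6.0000: CF_t = 32.000000, DF = 0.816862, PV = 26.139576
  t = 6.5000: CF_t = 32.000000, DF = 0.803207, PV = 25.702632
  t = 7.0000: CF_t = 32.000000, DF = 0.789781, PV = 25.272991
  t = 7.5000: CF_t = 32.000000, DF = 0.776579, PV = 24.850532
  t = 8.0000: CF_t = 32.000000, DF = 0.763598, PV = 24.435134
  t = 8.5000: CF_t = 32.000000, DF = 0.750834, PV = 24.026681
  t = 9.0000: CF_t = 32.000000, DF = 0.738283, PV = 23.625055
  t = 9.5000: CF_t = 32.000000, DF = 0.725942, PV = 23.230142
  t = 10.0000: CF_t = 1032.000000, DF = 0.713807, PV = 736.649060
Price P = sum_t PV_t = 1252.523034
Convexity numerator sum_t t*(t + 1/m) * CF_t / (1+y/m)^(m*t + 2):
  t = 0.5000: term = 15.210977
  t = 1.0000: term = 44.870140
  t = 1.5000: term = 88.240197
  t = 2.0000: term = 144.608648
  t = 2.5000: term = 213.287091
  t = 3.0000: term = 293.610548
  t = 3.5000: term = 384.936805
  t = 4.0000: term = 486.645772
  t = 4.5000: term = 598.138854
  t = 5.0000: term = 718.838347
  t = 5.5000: term = 848.186841
  t = 6.0000: term = 985.646637
  t = 6.5000: term = 1130.699190
  t = 7.0000: term = 1282.844554
  t = 7.5000: term = 1441.600848
  t = 8.0000: term = 1606.503731
  t = 8.5000: term = 1777.105897
  t = 9.0000: term = 1952.976577
  t = 9.5000: term = 2133.701056
  t = 10.0000: term = 74783.886583
Convexity = (1/P) * sum = 90931.539293 / 1252.523034 = 72.598696

Answer: Convexity = 72.5987


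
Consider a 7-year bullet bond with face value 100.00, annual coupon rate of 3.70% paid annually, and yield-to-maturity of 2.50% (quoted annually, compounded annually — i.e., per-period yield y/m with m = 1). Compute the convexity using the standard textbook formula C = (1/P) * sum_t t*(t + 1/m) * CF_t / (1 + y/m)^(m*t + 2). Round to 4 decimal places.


Answer: Convexity = 46.4689

Derivation:
Coupon per period c = face * coupon_rate / m = 3.700000
Periods per year m = 1; per-period yield y/m = 0.025000
Number of cashflows N = 7
Cashflows (t years, CF_t, discount factor 1/(1+y/m)^(m*t), PV):
  t = 1.0000: CF_t = 3.700000, DF = 0.975610, PV = 3.609756
  t = 2.0000: CF_t = 3.700000, DF = 0.951814, PV = 3.521713
  t = 3.0000: CF_t = 3.700000, DF = 0.928599, PV = 3.435818
  t = 4.0000: CF_t = 3.700000, DF = 0.905951, PV = 3.352017
  t = 5.0000: CF_t = 3.700000, DF = 0.883854, PV = 3.270261
  t = 6.0000: CF_t = 3.700000, DF = 0.862297, PV = 3.190498
  t = 7.0000: CF_t = 103.700000, DF = 0.841265, PV = 87.239205
Price P = sum_t PV_t = 107.619269
Convexity numerator sum_t t*(t + 1/m) * CF_t / (1+y/m)^(m*t + 2):
  t = 1.0000: term = 6.871636
  t = 2.0000: term = 20.112104
  t = 3.0000: term = 39.243130
  t = 4.0000: term = 63.809968
  t = 5.0000: term = 93.380441
  t = 6.0000: term = 127.544017
  t = 7.0000: term = 4649.989742
Convexity = (1/P) * sum = 5000.951039 / 107.619269 = 46.468919


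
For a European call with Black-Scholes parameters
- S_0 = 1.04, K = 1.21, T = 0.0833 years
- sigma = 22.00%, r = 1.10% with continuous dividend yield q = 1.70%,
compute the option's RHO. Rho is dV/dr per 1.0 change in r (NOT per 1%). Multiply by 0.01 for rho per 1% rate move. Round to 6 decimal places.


Answer: Rho = 0.000773

Derivation:
d1 = -2.3605265795; d2 = -2.4240224061
phi(d1) = 0.0246006750; exp(-qT) = 0.9985849022; exp(-rT) = 0.9990841197
N(d2) = 0.0076748292
Rho = K*T*exp(-rT)*N(d2) = 1.2100 * 0.0833 * 0.9990841197 * 0.0076748292 = 0.000773


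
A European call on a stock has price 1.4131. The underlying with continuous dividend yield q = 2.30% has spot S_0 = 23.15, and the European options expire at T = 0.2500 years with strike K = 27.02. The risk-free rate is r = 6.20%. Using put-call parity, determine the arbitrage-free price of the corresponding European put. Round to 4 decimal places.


Put-call parity: C - P = S_0 * exp(-qT) - K * exp(-rT).
S_0 * exp(-qT) = 23.1500 * 0.99426650 = 23.01726947
K * exp(-rT) = 27.0200 * 0.98461951 = 26.60441907
P = C - S*exp(-qT) + K*exp(-rT)
P = 1.4131 - 23.01726947 + 26.60441907 = 5.0002

Answer: Put price = 5.0002


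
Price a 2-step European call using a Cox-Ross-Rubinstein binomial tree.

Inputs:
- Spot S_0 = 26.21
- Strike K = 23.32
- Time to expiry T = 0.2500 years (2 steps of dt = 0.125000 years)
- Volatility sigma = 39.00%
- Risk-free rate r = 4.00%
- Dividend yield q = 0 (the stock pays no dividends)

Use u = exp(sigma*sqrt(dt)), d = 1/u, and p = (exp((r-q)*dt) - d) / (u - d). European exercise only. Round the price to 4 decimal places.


dt = T/N = 0.125000
u = exp(sigma*sqrt(dt)) = 1.147844; d = 1/u = 0.871198
p = (exp((r-q)*dt) - d) / (u - d) = 0.483702
Discount per step: exp(-r*dt) = 0.995012
Stock lattice S(k, i) with i counting down-moves:
  k=0: S(0,0) = 26.2100
  k=1: S(1,0) = 30.0850; S(1,1) = 22.8341
  k=2: S(2,0) = 34.5329; S(2,1) = 26.2100; S(2,2) = 19.8930
Terminal payoffs V(N, i) = max(S_T - K, 0):
  V(2,0) = 11.212906; V(2,1) = 2.890000; V(2,2) = 0.000000
Backward induction: V(k, i) = exp(-r*dt) * [p * V(k+1, i) + (1-p) * V(k+1, i+1)].
  V(1,0) = exp(-r*dt) * [p*11.212906 + (1-p)*2.890000] = 6.881313
  V(1,1) = exp(-r*dt) * [p*2.890000 + (1-p)*0.000000] = 1.390927
  V(0,0) = exp(-r*dt) * [p*6.881313 + (1-p)*1.390927] = 4.026454

Answer: Price = V(0,0) = 4.0265


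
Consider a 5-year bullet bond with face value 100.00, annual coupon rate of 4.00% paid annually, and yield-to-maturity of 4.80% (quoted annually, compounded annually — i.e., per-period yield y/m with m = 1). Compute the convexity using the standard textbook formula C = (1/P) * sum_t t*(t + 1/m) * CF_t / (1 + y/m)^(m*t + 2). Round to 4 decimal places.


Coupon per period c = face * coupon_rate / m = 4.000000
Periods per year m = 1; per-period yield y/m = 0.048000
Number of cashflows N = 5
Cashflows (t years, CF_t, discount factor 1/(1+y/m)^(m*t), PV):
  t = 1.0000: CF_t = 4.000000, DF = 0.954198, PV = 3.816794
  t = 2.0000: CF_t = 4.000000, DF = 0.910495, PV = 3.641979
  t = 3.0000: CF_t = 4.000000, DF = 0.868793, PV = 3.475171
  t = 4.0000: CF_t = 4.000000, DF = 0.829001, PV = 3.316003
  t = 5.0000: CF_t = 104.000000, DF = 0.791031, PV = 82.267240
Price P = sum_t PV_t = 96.517186
Convexity numerator sum_t t*(t + 1/m) * CF_t / (1+y/m)^(m*t + 2):
  t = 1.0000: term = 6.950341
  t = 2.0000: term = 19.896016
  t = 3.0000: term = 37.969495
  t = 4.0000: term = 60.384057
  t = 5.0000: term = 2247.116639
Convexity = (1/P) * sum = 2372.316548 / 96.517186 = 24.579214

Answer: Convexity = 24.5792


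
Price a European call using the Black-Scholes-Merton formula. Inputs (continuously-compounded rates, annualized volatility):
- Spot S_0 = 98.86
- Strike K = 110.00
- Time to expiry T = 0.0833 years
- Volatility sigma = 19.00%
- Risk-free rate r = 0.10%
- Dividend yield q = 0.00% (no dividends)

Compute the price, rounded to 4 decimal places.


d1 = (ln(S/K) + (r - q + 0.5*sigma^2) * T) / (sigma * sqrt(T)) = -1.91819772
d2 = d1 - sigma * sqrt(T) = -1.97303502
exp(-rT) = 0.99991670; exp(-qT) = 1.00000000
C = S_0 * exp(-qT) * N(d1) - K * exp(-rT) * N(d2)
N(d1) = 0.02754297; N(d2) = 0.02424579
C = 98.8600 * 1.00000000 * 0.02754297 - 110.0000 * 0.99991670 * 0.02424579 = 0.0561

Answer: Price = 0.0561


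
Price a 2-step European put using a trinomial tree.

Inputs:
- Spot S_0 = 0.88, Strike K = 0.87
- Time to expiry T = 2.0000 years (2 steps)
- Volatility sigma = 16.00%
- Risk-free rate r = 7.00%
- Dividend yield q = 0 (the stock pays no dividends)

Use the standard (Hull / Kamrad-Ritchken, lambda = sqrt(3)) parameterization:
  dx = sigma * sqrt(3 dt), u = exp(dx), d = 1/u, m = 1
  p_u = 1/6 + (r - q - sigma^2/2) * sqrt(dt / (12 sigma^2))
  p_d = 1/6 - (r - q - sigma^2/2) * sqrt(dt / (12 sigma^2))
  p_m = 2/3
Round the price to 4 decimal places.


dt = T/N = 1.000000; dx = sigma*sqrt(3*dt) = 0.277128
u = exp(dx) = 1.319335; d = 1/u = 0.757957
p_u = 0.269868, p_m = 0.666667, p_d = 0.063465
Discount per step: exp(-r*dt) = 0.932394
Stock lattice S(k, j) with j the centered position index:
  k=0: S(0,+0) = 0.8800
  k=1: S(1,-1) = 0.6670; S(1,+0) = 0.8800; S(1,+1) = 1.1610
  k=2: S(2,-2) = 0.5056; S(2,-1) = 0.6670; S(2,+0) = 0.8800; S(2,+1) = 1.1610; S(2,+2) = 1.5318
Terminal payoffs V(N, j) = max(K - S_T, 0):
  V(2,-2) = 0.364441; V(2,-1) = 0.202998; V(2,+0) = 0.000000; V(2,+1) = 0.000000; V(2,+2) = 0.000000
Backward induction: V(k, j) = exp(-r*dt) * [p_u * V(k+1, j+1) + p_m * V(k+1, j) + p_d * V(k+1, j-1)]
  V(1,-1) = exp(-r*dt) * [p_u*0.000000 + p_m*0.202998 + p_d*0.364441] = 0.147748
  V(1,+0) = exp(-r*dt) * [p_u*0.000000 + p_m*0.000000 + p_d*0.202998] = 0.012012
  V(1,+1) = exp(-r*dt) * [p_u*0.000000 + p_m*0.000000 + p_d*0.000000] = 0.000000
  V(0,+0) = exp(-r*dt) * [p_u*0.000000 + p_m*0.012012 + p_d*0.147748] = 0.016210

Answer: Price = V(0,0) = 0.0162


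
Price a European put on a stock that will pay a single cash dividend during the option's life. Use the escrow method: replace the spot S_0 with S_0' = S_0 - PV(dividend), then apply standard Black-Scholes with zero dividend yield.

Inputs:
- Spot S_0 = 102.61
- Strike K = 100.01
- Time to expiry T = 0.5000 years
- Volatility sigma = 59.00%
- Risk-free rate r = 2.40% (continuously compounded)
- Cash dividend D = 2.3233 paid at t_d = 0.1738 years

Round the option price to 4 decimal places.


Answer: Price = 15.7211

Derivation:
PV(D) = D * exp(-r * t_d) = 2.3233 * 0.99583749 = 2.31362923
S_0' = S_0 - PV(D) = 102.6100 - 2.31362923 = 100.29637077
d1 = (ln(S_0'/K) + (r + sigma^2/2)*T) / (sigma*sqrt(T)) = 0.24421390
d2 = d1 - sigma*sqrt(T) = -0.17297910
exp(-rT) = 0.98807171
N(-d1) = 0.40353258; N(-d2) = 0.56866607
P = K * exp(-rT) * N(-d2) - S_0' * N(-d1) = 100.0100 * 0.98807171 * 0.56866607 - 100.29637077 * 0.40353258 = 15.7211


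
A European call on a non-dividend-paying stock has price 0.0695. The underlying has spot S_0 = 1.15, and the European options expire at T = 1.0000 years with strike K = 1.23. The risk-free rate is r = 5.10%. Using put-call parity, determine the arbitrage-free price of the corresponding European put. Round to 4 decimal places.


Put-call parity: C - P = S_0 * exp(-qT) - K * exp(-rT).
S_0 * exp(-qT) = 1.1500 * 1.00000000 = 1.15000000
K * exp(-rT) = 1.2300 * 0.95027867 = 1.16884276
P = C - S*exp(-qT) + K*exp(-rT)
P = 0.0695 - 1.15000000 + 1.16884276 = 0.0883

Answer: Put price = 0.0883


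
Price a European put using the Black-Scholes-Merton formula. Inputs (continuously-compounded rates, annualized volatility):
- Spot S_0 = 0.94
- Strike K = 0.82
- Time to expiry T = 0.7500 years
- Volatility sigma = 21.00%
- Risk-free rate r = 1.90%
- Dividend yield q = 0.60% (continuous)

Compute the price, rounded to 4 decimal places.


Answer: Price = 0.0188

Derivation:
d1 = (ln(S/K) + (r - q + 0.5*sigma^2) * T) / (sigma * sqrt(T)) = 0.89551445
d2 = d1 - sigma * sqrt(T) = 0.71364911
exp(-rT) = 0.98585105; exp(-qT) = 0.99551011
P = K * exp(-rT) * N(-d2) - S_0 * exp(-qT) * N(-d1)
N(-d1) = 0.18525607; N(-d2) = 0.23772209
P = 0.8200 * 0.98585105 * 0.23772209 - 0.9400 * 0.99551011 * 0.18525607 = 0.0188


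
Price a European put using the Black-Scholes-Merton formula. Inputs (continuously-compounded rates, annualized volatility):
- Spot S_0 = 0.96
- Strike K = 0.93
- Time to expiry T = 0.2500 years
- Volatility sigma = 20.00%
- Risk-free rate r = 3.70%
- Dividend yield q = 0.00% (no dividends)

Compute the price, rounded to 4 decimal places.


d1 = (ln(S/K) + (r - q + 0.5*sigma^2) * T) / (sigma * sqrt(T)) = 0.45998698
d2 = d1 - sigma * sqrt(T) = 0.35998698
exp(-rT) = 0.99079265; exp(-qT) = 1.00000000
P = K * exp(-rT) * N(-d2) - S_0 * exp(-qT) * N(-d1)
N(-d1) = 0.32276278; N(-d2) = 0.35942843
P = 0.9300 * 0.99079265 * 0.35942843 - 0.9600 * 1.00000000 * 0.32276278 = 0.0213

Answer: Price = 0.0213


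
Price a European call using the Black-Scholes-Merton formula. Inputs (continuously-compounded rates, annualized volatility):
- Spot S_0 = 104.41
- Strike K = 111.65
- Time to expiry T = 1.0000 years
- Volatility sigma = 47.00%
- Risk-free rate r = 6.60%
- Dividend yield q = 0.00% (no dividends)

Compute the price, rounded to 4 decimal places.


Answer: Price = 19.3541

Derivation:
d1 = (ln(S/K) + (r - q + 0.5*sigma^2) * T) / (sigma * sqrt(T)) = 0.23277974
d2 = d1 - sigma * sqrt(T) = -0.23722026
exp(-rT) = 0.93613086; exp(-qT) = 1.00000000
C = S_0 * exp(-qT) * N(d1) - K * exp(-rT) * N(d2)
N(d1) = 0.59203378; N(d2) = 0.40624296
C = 104.4100 * 1.00000000 * 0.59203378 - 111.6500 * 0.93613086 * 0.40624296 = 19.3541


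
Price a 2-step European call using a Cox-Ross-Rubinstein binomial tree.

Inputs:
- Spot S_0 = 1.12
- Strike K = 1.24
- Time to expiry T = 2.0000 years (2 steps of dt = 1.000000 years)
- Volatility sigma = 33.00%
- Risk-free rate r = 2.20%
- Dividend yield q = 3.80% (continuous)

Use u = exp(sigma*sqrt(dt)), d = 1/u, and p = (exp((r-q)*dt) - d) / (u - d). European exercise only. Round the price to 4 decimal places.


Answer: Price = V(0,0) = 0.1381

Derivation:
dt = T/N = 1.000000
u = exp(sigma*sqrt(dt)) = 1.390968; d = 1/u = 0.718924
p = (exp((r-q)*dt) - d) / (u - d) = 0.394622
Discount per step: exp(-r*dt) = 0.978240
Stock lattice S(k, i) with i counting down-moves:
  k=0: S(0,0) = 1.1200
  k=1: S(1,0) = 1.5579; S(1,1) = 0.8052
  k=2: S(2,0) = 2.1670; S(2,1) = 1.1200; S(2,2) = 0.5789
Terminal payoffs V(N, i) = max(S_T - K, 0):
  V(2,0) = 0.926967; V(2,1) = 0.000000; V(2,2) = 0.000000
Backward induction: V(k, i) = exp(-r*dt) * [p * V(k+1, i) + (1-p) * V(k+1, i+1)].
  V(1,0) = exp(-r*dt) * [p*0.926967 + (1-p)*0.000000] = 0.357842
  V(1,1) = exp(-r*dt) * [p*0.000000 + (1-p)*0.000000] = 0.000000
  V(0,0) = exp(-r*dt) * [p*0.357842 + (1-p)*0.000000] = 0.138140


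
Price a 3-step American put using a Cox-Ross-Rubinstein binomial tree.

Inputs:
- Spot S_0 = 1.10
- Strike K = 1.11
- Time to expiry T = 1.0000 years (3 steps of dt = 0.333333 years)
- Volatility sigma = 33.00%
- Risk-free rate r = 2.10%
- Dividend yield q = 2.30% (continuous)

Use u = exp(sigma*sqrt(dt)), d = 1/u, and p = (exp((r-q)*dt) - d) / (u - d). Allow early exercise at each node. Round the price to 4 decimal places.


dt = T/N = 0.333333
u = exp(sigma*sqrt(dt)) = 1.209885; d = 1/u = 0.826525
p = (exp((r-q)*dt) - d) / (u - d) = 0.450774
Discount per step: exp(-r*dt) = 0.993024
Stock lattice S(k, i) with i counting down-moves:
  k=0: S(0,0) = 1.1000
  k=1: S(1,0) = 1.3309; S(1,1) = 0.9092
  k=2: S(2,0) = 1.6102; S(2,1) = 1.1000; S(2,2) = 0.7515
  k=3: S(3,0) = 1.9482; S(3,1) = 1.3309; S(3,2) = 0.9092; S(3,3) = 0.6211
Terminal payoffs V(N, i) = max(K - S_T, 0):
  V(3,0) = 0.000000; V(3,1) = 0.000000; V(3,2) = 0.200823; V(3,3) = 0.488902
Backward induction: V(k, i) = exp(-r*dt) * [p * V(k+1, i) + (1-p) * V(k+1, i+1)]; then take max(V_cont, immediate exercise) for American.
  V(2,0) = exp(-r*dt) * [p*0.000000 + (1-p)*0.000000] = 0.000000; exercise = 0.000000; V(2,0) = max -> 0.000000
  V(2,1) = exp(-r*dt) * [p*0.000000 + (1-p)*0.200823] = 0.109528; exercise = 0.010000; V(2,1) = max -> 0.109528
  V(2,2) = exp(-r*dt) * [p*0.200823 + (1-p)*0.488902] = 0.356539; exercise = 0.358543; V(2,2) = max -> 0.358543
  V(1,0) = exp(-r*dt) * [p*0.000000 + (1-p)*0.109528] = 0.059736; exercise = 0.000000; V(1,0) = max -> 0.059736
  V(1,1) = exp(-r*dt) * [p*0.109528 + (1-p)*0.358543] = 0.244575; exercise = 0.200823; V(1,1) = max -> 0.244575
  V(0,0) = exp(-r*dt) * [p*0.059736 + (1-p)*0.244575] = 0.160130; exercise = 0.010000; V(0,0) = max -> 0.160130

Answer: Price = V(0,0) = 0.1601


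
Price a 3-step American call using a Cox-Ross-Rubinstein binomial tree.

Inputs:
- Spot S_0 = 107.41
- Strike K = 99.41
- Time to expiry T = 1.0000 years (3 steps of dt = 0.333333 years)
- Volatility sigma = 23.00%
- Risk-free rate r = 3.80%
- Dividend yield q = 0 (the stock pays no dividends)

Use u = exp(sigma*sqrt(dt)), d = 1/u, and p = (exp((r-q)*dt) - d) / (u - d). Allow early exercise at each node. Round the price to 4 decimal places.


dt = T/N = 0.333333
u = exp(sigma*sqrt(dt)) = 1.142011; d = 1/u = 0.875648
p = (exp((r-q)*dt) - d) / (u - d) = 0.514708
Discount per step: exp(-r*dt) = 0.987413
Stock lattice S(k, i) with i counting down-moves:
  k=0: S(0,0) = 107.4100
  k=1: S(1,0) = 122.6634; S(1,1) = 94.0534
  k=2: S(2,0) = 140.0829; S(2,1) = 107.4100; S(2,2) = 82.3577
  k=3: S(3,0) = 159.9762; S(3,1) = 122.6634; S(3,2) = 94.0534; S(3,3) = 72.1164
Terminal payoffs V(N, i) = max(S_T - K, 0):
  V(3,0) = 60.566187; V(3,1) = 23.253379; V(3,2) = 0.000000; V(3,3) = 0.000000
Backward induction: V(k, i) = exp(-r*dt) * [p * V(k+1, i) + (1-p) * V(k+1, i+1)]; then take max(V_cont, immediate exercise) for American.
  V(2,0) = exp(-r*dt) * [p*60.566187 + (1-p)*23.253379] = 41.924155; exercise = 40.672903; V(2,0) = max -> 41.924155
  V(2,1) = exp(-r*dt) * [p*23.253379 + (1-p)*0.000000] = 11.818048; exercise = 8.000000; V(2,1) = max -> 11.818048
  V(2,2) = exp(-r*dt) * [p*0.000000 + (1-p)*0.000000] = 0.000000; exercise = 0.000000; V(2,2) = max -> 0.000000
  V(1,0) = exp(-r*dt) * [p*41.924155 + (1-p)*11.818048] = 26.970101; exercise = 23.253379; V(1,0) = max -> 26.970101
  V(1,1) = exp(-r*dt) * [p*11.818048 + (1-p)*0.000000] = 6.006278; exercise = 0.000000; V(1,1) = max -> 6.006278
  V(0,0) = exp(-r*dt) * [p*26.970101 + (1-p)*6.006278] = 16.585107; exercise = 8.000000; V(0,0) = max -> 16.585107

Answer: Price = V(0,0) = 16.5851


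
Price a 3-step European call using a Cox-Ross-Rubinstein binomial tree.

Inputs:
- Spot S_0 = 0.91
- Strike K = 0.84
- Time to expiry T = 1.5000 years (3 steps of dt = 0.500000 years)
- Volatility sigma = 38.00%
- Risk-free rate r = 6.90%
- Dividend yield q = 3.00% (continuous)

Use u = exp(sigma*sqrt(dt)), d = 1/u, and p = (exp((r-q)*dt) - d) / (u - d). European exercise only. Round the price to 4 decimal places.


dt = T/N = 0.500000
u = exp(sigma*sqrt(dt)) = 1.308263; d = 1/u = 0.764372
p = (exp((r-q)*dt) - d) / (u - d) = 0.469431
Discount per step: exp(-r*dt) = 0.966088
Stock lattice S(k, i) with i counting down-moves:
  k=0: S(0,0) = 0.9100
  k=1: S(1,0) = 1.1905; S(1,1) = 0.6956
  k=2: S(2,0) = 1.5575; S(2,1) = 0.9100; S(2,2) = 0.5317
  k=3: S(3,0) = 2.0376; S(3,1) = 1.1905; S(3,2) = 0.6956; S(3,3) = 0.4064
Terminal payoffs V(N, i) = max(S_T - K, 0):
  V(3,0) = 1.197638; V(3,1) = 0.350520; V(3,2) = 0.000000; V(3,3) = 0.000000
Backward induction: V(k, i) = exp(-r*dt) * [p * V(k+1, i) + (1-p) * V(k+1, i+1)].
  V(2,0) = exp(-r*dt) * [p*1.197638 + (1-p)*0.350520] = 0.722811
  V(2,1) = exp(-r*dt) * [p*0.350520 + (1-p)*0.000000] = 0.158965
  V(2,2) = exp(-r*dt) * [p*0.000000 + (1-p)*0.000000] = 0.000000
  V(1,0) = exp(-r*dt) * [p*0.722811 + (1-p)*0.158965] = 0.409285
  V(1,1) = exp(-r*dt) * [p*0.158965 + (1-p)*0.000000] = 0.072092
  V(0,0) = exp(-r*dt) * [p*0.409285 + (1-p)*0.072092] = 0.222568

Answer: Price = V(0,0) = 0.2226


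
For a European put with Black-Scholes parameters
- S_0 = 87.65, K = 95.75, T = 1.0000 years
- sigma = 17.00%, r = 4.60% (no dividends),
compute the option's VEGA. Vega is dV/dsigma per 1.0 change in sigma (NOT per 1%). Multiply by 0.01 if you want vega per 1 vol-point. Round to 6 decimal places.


Answer: Vega = 34.498232

Derivation:
d1 = -0.1643471570; d2 = -0.3343471570
phi(d1) = 0.3935907846; exp(-qT) = 1.0000000000; exp(-rT) = 0.9550419622
Vega = S * exp(-qT) * phi(d1) * sqrt(T) = 87.6500 * 1.0000000000 * 0.3935907846 * 1.0000000000 = 34.498232


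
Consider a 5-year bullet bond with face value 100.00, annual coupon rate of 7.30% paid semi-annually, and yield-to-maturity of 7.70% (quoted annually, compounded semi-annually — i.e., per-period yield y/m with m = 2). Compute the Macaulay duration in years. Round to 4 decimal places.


Coupon per period c = face * coupon_rate / m = 3.650000
Periods per year m = 2; per-period yield y/m = 0.038500
Number of cashflows N = 10
Cashflows (t years, CF_t, discount factor 1/(1+y/m)^(m*t), PV):
  t = 0.5000: CF_t = 3.650000, DF = 0.962927, PV = 3.514685
  t = 1.0000: CF_t = 3.650000, DF = 0.927229, PV = 3.384386
  t = 1.5000: CF_t = 3.650000, DF = 0.892854, PV = 3.258917
  t = 2.0000: CF_t = 3.650000, DF = 0.859754, PV = 3.138101
  t = 2.5000: CF_t = 3.650000, DF = 0.827880, PV = 3.021763
  t = 3.0000: CF_t = 3.650000, DF = 0.797188, PV = 2.909738
  t = 3.5000: CF_t = 3.650000, DF = 0.767635, PV = 2.801866
  t = 4.0000: CF_t = 3.650000, DF = 0.739176, PV = 2.697993
  t = 4.5000: CF_t = 3.650000, DF = 0.711773, PV = 2.597971
  t = 5.0000: CF_t = 103.650000, DF = 0.685386, PV = 71.040220
Price P = sum_t PV_t = 98.365640
Macaulay numerator sum_t t * PV_t:
  t * PV_t at t = 0.5000: 1.757342
  t * PV_t at t = 1.0000: 3.384386
  t * PV_t at t = 1.5000: 4.888376
  t * PV_t at t = 2.0000: 6.276201
  t * PV_t at t = 2.5000: 7.554407
  t * PV_t at t = 3.0000: 8.729213
  t * PV_t at t = 3.5000: 9.806531
  t * PV_t at t = 4.0000: 10.791973
  t * PV_t at t = 4.5000: 11.690871
  t * PV_t at t = 5.0000: 355.201100
Macaulay duration D = (sum_t t * PV_t) / P = 420.080401 / 98.365640 = 4.270601

Answer: Macaulay duration = 4.2706 years


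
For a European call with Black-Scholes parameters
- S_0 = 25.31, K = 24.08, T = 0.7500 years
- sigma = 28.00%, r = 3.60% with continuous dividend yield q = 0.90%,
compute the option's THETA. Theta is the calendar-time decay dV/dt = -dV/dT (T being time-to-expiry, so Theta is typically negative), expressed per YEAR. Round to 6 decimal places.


d1 = 0.4101989292; d2 = 0.1677118161
phi(d1) = 0.3667517413; exp(-qT) = 0.9932727301; exp(-rT) = 0.9733612415
Theta = -S*exp(-qT)*phi(d1)*sigma/(2*sqrt(T)) - r*K*exp(-rT)*N(d2) + q*S*exp(-qT)*N(d1)
N(d1) = 0.6591699868; N(d2) = 0.5665950000; sqrt(T) = 0.8660254038
Term 1 = -25.3100 * 0.9932727301 * 0.3667517413 * 0.2800 / (2 * 0.8660254038) = -1.4904940473
Term 2 = -0.0360 * 24.0800 * 0.9733612415 * 0.5665950000 = -0.4780857180
Term 3 = 0.0090 * 25.3100 * 0.9932727301 * 0.6591699868 = 0.1491422160
Theta = -1.4904940473 + (-0.4780857180) + (0.1491422160) = -1.819438

Answer: Theta = -1.819438


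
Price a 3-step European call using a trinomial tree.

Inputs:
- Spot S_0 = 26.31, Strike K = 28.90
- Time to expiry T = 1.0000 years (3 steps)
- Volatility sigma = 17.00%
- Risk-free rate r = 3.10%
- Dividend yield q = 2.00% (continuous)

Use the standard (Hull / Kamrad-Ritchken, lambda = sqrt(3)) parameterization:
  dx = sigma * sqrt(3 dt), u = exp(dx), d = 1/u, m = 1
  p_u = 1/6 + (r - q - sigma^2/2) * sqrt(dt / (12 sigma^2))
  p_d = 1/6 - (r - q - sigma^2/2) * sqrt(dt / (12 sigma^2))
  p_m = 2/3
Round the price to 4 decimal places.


dt = T/N = 0.333333; dx = sigma*sqrt(3*dt) = 0.170000
u = exp(dx) = 1.185305; d = 1/u = 0.843665
p_u = 0.163284, p_m = 0.666667, p_d = 0.170049
Discount per step: exp(-r*dt) = 0.989720
Stock lattice S(k, j) with j the centered position index:
  k=0: S(0,+0) = 26.3100
  k=1: S(1,-1) = 22.1968; S(1,+0) = 26.3100; S(1,+1) = 31.1854
  k=2: S(2,-2) = 18.7267; S(2,-1) = 22.1968; S(2,+0) = 26.3100; S(2,+1) = 31.1854; S(2,+2) = 36.9642
  k=3: S(3,-3) = 15.7990; S(3,-2) = 18.7267; S(3,-1) = 22.1968; S(3,+0) = 26.3100; S(3,+1) = 31.1854; S(3,+2) = 36.9642; S(3,+3) = 43.8138
Terminal payoffs V(N, j) = max(S_T - K, 0):
  V(3,-3) = 0.000000; V(3,-2) = 0.000000; V(3,-1) = 0.000000; V(3,+0) = 0.000000; V(3,+1) = 2.285371; V(3,+2) = 8.064171; V(3,+3) = 14.913811
Backward induction: V(k, j) = exp(-r*dt) * [p_u * V(k+1, j+1) + p_m * V(k+1, j) + p_d * V(k+1, j-1)]
  V(2,-2) = exp(-r*dt) * [p_u*0.000000 + p_m*0.000000 + p_d*0.000000] = 0.000000
  V(2,-1) = exp(-r*dt) * [p_u*0.000000 + p_m*0.000000 + p_d*0.000000] = 0.000000
  V(2,+0) = exp(-r*dt) * [p_u*2.285371 + p_m*0.000000 + p_d*0.000000] = 0.369329
  V(2,+1) = exp(-r*dt) * [p_u*8.064171 + p_m*2.285371 + p_d*0.000000] = 2.811134
  V(2,+2) = exp(-r*dt) * [p_u*14.913811 + p_m*8.064171 + p_d*2.285371] = 8.115634
  V(1,-1) = exp(-r*dt) * [p_u*0.369329 + p_m*0.000000 + p_d*0.000000] = 0.059686
  V(1,+0) = exp(-r*dt) * [p_u*2.811134 + p_m*0.369329 + p_d*0.000000] = 0.697984
  V(1,+1) = exp(-r*dt) * [p_u*8.115634 + p_m*2.811134 + p_d*0.369329] = 3.228515
  V(0,+0) = exp(-r*dt) * [p_u*3.228515 + p_m*0.697984 + p_d*0.059686] = 0.992330

Answer: Price = V(0,0) = 0.9923


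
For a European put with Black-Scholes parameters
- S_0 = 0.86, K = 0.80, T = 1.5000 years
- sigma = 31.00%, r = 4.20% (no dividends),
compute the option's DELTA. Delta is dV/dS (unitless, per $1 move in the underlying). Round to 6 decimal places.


Answer: Delta = -0.292447

Derivation:
d1 = 0.5462511244; d2 = 0.1665802143
phi(d1) = 0.3436492793; exp(-qT) = 1.0000000000; exp(-rT) = 0.9389434737
N(-d1) = 0.2924466640
Delta = -exp(-qT) * N(-d1) = -1.0000000000 * 0.2924466640 = -0.292447


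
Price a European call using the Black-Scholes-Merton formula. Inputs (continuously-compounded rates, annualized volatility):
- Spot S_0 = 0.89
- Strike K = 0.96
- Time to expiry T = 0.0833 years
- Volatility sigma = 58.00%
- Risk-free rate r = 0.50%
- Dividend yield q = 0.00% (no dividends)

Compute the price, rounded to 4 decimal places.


Answer: Price = 0.0330

Derivation:
d1 = (ln(S/K) + (r - q + 0.5*sigma^2) * T) / (sigma * sqrt(T)) = -0.36609893
d2 = d1 - sigma * sqrt(T) = -0.53349702
exp(-rT) = 0.99958359; exp(-qT) = 1.00000000
C = S_0 * exp(-qT) * N(d1) - K * exp(-rT) * N(d2)
N(d1) = 0.35714563; N(d2) = 0.29684479
C = 0.8900 * 1.00000000 * 0.35714563 - 0.9600 * 0.99958359 * 0.29684479 = 0.0330


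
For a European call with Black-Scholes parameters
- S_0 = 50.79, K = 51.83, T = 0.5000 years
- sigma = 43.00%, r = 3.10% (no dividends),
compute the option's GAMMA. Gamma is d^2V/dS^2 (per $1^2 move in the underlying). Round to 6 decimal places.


Answer: Gamma = 0.025594

Derivation:
d1 = 0.1363412137; d2 = -0.1677147022
phi(d1) = 0.3952515045; exp(-qT) = 1.0000000000; exp(-rT) = 0.9846195068
Gamma = exp(-qT) * phi(d1) / (S * sigma * sqrt(T)) = 1.0000000000 * 0.3952515045 / (50.7900 * 0.4300 * 0.7071067812) = 0.025594
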